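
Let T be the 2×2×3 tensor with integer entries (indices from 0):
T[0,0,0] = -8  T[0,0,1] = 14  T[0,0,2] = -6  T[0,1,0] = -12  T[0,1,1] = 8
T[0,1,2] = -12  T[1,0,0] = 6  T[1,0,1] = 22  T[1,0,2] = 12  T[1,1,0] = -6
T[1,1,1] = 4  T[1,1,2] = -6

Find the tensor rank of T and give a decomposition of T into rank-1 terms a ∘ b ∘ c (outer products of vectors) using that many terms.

Lower bound: the mode-3 unfolding of T (rows indexed by k, columns by (i,j) = (0,0), (0,1), (1,0), (1,1)) is [[-8, -12, 6, -6], [14, 8, 22, 4], [-6, -12, 12, -6]].
There the 2×2 minor on rows k ∈ {0, 1}, columns (i,j) ∈ {(0,0), (0,1)} is det [[-8, -12], [14, 8]] = 104 ≠ 0, so this unfolding has rank ≥ 2; CP rank is at least every unfolding rank, so rank(T) ≥ 2. (This is only a lower bound: in general the CP rank may exceed every unfolding rank, so we still need to exhibit 2 rank-1 terms summing to T.)
Upper bound — finding two terms. Write S_k = T[:,:,k] for the frontal slices: S₀ = [[-8, -12], [6, -6]], S₁ = [[14, 8], [22, 4]], S₂ = [[-6, -12], [12, -6]].
If T = a₁ ∘ b₁ ∘ c₁ + a₂ ∘ b₂ ∘ c₂ then each S_k = c₁[k]·a₁b₁ᵀ + c₂[k]·a₂b₂ᵀ. S₀ and S₁ are linearly independent, so a₁b₁ᵀ and a₂b₂ᵀ must span the same plane of matrices: they are the rank-1 matrices of the form x·S₀ + y·S₁.
det(x·S₀ + y·S₁) is 120·x² + 100·xy − 120·y² = 20·(2·x + 3·y)(3·x − 2·y), vanishing at (x:y) = (3:-2) and (2:3).
M₁ = 3·S₀ − 2·S₁ = [[-52, -52], [-26, -26]] = (-26)·(2, 1)(1, 1)ᵀ and M₂ = 2·S₀ + 3·S₁ = [[26, 0], [78, 0]] = 26·(1, 3)(1, 0)ᵀ, so take a₁ = (2, 1), b₁ = (1, 1), a₂ = (1, 3), b₂ = (1, 0).
Each slice is an integer combination of E₁ = a₁b₁ᵀ and E₂ = a₂b₂ᵀ: S₀ = −6·E₁ + 4·E₂, S₁ = 4·E₁ + 6·E₂, S₂ = −6·E₁ + 6·E₂; reading off coefficients, c₁ = (-6, 4, -6) and c₂ = (4, 6, 6).
Hence T = (2, 1) ∘ (1, 1) ∘ (-6, 4, -6) + (1, 3) ∘ (1, 0) ∘ (4, 6, 6), so rank(T) ≤ 2.
These bounds meet, so rank(T) = 2.

rank(T) = 2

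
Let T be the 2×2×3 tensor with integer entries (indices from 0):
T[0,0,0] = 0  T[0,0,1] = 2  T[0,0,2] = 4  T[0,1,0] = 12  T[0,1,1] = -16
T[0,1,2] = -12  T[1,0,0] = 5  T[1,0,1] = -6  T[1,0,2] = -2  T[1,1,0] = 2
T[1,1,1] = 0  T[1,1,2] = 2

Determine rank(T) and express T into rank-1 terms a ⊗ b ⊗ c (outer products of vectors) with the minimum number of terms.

rank(T) = 3

Lower bound: the mode-3 unfolding of T (rows indexed by k, columns by (i,j) = (0,0), (0,1), (1,0), (1,1)) is [[0, 12, 5, 2], [2, -16, -6, 0], [4, -12, -2, 2]].
There the 3×3 minor on rows k ∈ {0, 1, 2}, columns (i,j) ∈ {(0,0), (0,1), (1,0)} is det [[0, 12, 5], [2, -16, -6], [4, -12, -2]] = -40 ≠ 0, so this unfolding has rank ≥ 3; CP rank is at least every unfolding rank, so rank(T) ≥ 3. (This is only a lower bound: in general the CP rank may exceed every unfolding rank, so we still need to exhibit 3 rank-1 terms summing to T.)
Upper bound: T is a sum of 3 rank-1 terms, T = [1, 2] ⊗ [1, 0] ⊗ [2, -2, 0] + [2, -1] ⊗ [1, -2] ⊗ [-1, 2, 2] + [2, 1] ⊗ [0, 1] ⊗ [4, -4, -2] (written with every a and b primitive with positive leading entry and the scale carried by c; CP decompositions are not unique, and this one is verified by expanding entrywise), so rank(T) ≤ 3.
These bounds meet, so rank(T) = 3.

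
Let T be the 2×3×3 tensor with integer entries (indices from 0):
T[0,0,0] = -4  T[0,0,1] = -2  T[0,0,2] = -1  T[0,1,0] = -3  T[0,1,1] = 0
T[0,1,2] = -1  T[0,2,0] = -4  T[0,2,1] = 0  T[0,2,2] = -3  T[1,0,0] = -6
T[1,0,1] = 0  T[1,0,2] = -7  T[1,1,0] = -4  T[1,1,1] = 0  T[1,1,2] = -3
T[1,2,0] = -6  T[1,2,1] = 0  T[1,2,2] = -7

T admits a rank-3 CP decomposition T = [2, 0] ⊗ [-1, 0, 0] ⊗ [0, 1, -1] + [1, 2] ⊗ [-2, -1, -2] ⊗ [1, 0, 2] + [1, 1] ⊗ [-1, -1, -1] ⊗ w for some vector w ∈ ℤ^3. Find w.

w = [2, 0, -1]

Subtract the known terms from T to get the rank-1 residual R = [1, 1] ⊗ [-1, -1, -1] ⊗ w, so R[i,j,k] = a[i]·b[j]·w[k]. Pick indices with nonzero a[0]·b[0] = (1)·(-1) = -1. Only the fibre through (0,0,·) is needed: R[0,0,:] = T[0,0,:] − Σₗ aₗ[0]bₗ[0]cₗ = [-4, -2, -1] − (2)·(-1)·[0, 1, -1] − (1)·(-2)·[1, 0, 2] = [-2, 0, 1]. Then w[k] = R[0,0,k] / -1 for each k, giving w = [-2, 0, 1] / -1 = [2, 0, -1].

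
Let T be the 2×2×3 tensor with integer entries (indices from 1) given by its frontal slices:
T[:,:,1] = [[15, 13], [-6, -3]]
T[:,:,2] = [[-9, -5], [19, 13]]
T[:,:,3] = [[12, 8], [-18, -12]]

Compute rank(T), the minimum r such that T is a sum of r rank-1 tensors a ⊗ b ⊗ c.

Lower bound: the mode-3 unfolding of T (rows indexed by k, columns by (i,j) = (1,1), (1,2), (2,1), (2,2)) is [[15, 13, -6, -3], [-9, -5, 19, 13], [12, 8, -18, -12]].
There the 2×2 minor on rows k ∈ {1, 2}, columns (i,j) ∈ {(1,1), (1,2)} is det [[15, 13], [-9, -5]] = 42 ≠ 0, so this unfolding has rank ≥ 2; CP rank is at least every unfolding rank, so rank(T) ≥ 2. (This is only a lower bound: in general the CP rank may exceed every unfolding rank, so we still need to exhibit 2 rank-1 terms summing to T.)
Upper bound — finding two terms. Write S_k = T[:,:,k] for the frontal slices: S₁ = [[15, 13], [-6, -3]], S₂ = [[-9, -5], [19, 13]], S₃ = [[12, 8], [-18, -12]].
If T = a₁ ⊗ b₁ ⊗ c₁ + a₂ ⊗ b₂ ⊗ c₂ then each S_k = c₁[k]·a₁b₁ᵀ + c₂[k]·a₂b₂ᵀ. S₁ and S₂ are linearly independent, so a₁b₁ᵀ and a₂b₂ᵀ must span the same plane of matrices: they are the rank-1 matrices of the form x·S₁ + y·S₂.
det(x·S₁ + y·S₂) is 33·x² − 55·xy − 22·y² = 11·(x − 2·y)(3·x + y), vanishing at (x:y) = (2:1) and (1:-3).
M₁ = 2·S₁ + S₂ = [[21, 21], [7, 7]] = 7·(3, 1)(1, 1)ᵀ and M₂ = S₁ − 3·S₂ = [[42, 28], [-63, -42]] = 7·(2, -3)(3, 2)ᵀ, so take a₁ = (3, 1), b₁ = (1, 1), a₂ = (2, -3), b₂ = (3, 2).
Each slice is an integer combination of E₁ = a₁b₁ᵀ and E₂ = a₂b₂ᵀ: S₁ = 3·E₁ + E₂, S₂ = E₁ − 2·E₂, S₃ = 2·E₂; reading off coefficients, c₁ = (3, 1, 0) and c₂ = (1, -2, 2).
Hence T = (3, 1) ⊗ (1, 1) ⊗ (3, 1, 0) + (2, -3) ⊗ (3, 2) ⊗ (1, -2, 2), so rank(T) ≤ 2.
These bounds meet, so rank(T) = 2.

2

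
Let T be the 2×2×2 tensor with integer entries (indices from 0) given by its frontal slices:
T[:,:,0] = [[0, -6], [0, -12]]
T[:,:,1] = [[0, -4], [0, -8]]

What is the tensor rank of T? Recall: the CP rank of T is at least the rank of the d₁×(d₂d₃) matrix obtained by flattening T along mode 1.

1

Lower bound: T ≠ 0 (e.g. T[0,1,0] = -6), so rank(T) ≥ 1.
Upper bound: if T = a ⊗ b ⊗ c then every fibre of T is a multiple of the corresponding factor, so read the factors off the fibres through the nonzero entry T[0,1,0] = -6.
The mode-1 fibre T[:,1,0] = [-6, -12] gives a = (1, 2) (primitive direction); the mode-2 fibre T[0,:,0] = [0, -6] gives b = (0, 1); then c[k] = T[0,1,k] / (a[0]·b[1]) = [-6, -4] / 1 = (-6, -4).
Expanding (1, 2) ⊗ (0, 1) ⊗ (-6, -4) reproduces all 8 entries of T, so T = (1, 2) ⊗ (0, 1) ⊗ (-6, -4) and rank(T) ≤ 1.
These bounds meet, so rank(T) = 1.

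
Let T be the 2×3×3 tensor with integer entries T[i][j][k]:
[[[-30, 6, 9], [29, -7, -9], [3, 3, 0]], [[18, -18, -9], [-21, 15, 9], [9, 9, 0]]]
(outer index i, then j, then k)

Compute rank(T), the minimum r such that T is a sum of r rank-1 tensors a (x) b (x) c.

Lower bound: the mode-3 unfolding of T (rows indexed by k, columns by (i,j) = (0,0), (0,1), (0,2), (1,0), (1,1), (1,2)) is [[-30, 29, 3, 18, -21, 9], [6, -7, 3, -18, 15, 9], [9, -9, 0, -9, 9, 0]].
There the 2×2 minor on rows k ∈ {0, 1}, columns (i,j) ∈ {(0,0), (0,1)} is det [[-30, 29], [6, -7]] = 36 ≠ 0, so this unfolding has rank ≥ 2; CP rank is at least every unfolding rank, so rank(T) ≥ 2. (Unfolding ranks only ever bound the CP rank from below — rank(T) can be strictly larger than all of them — so the matching upper bound has to come from an explicit 2-term decomposition.)
Upper bound — finding two terms. Write S_k = T[:,:,k] for the frontal slices: S₀ = [[-30, 29, 3], [18, -21, 9]], S₁ = [[6, -7, 3], [-18, 15, 9]], S₂ = [[9, -9, 0], [-9, 9, 0]].
If T = a₁ (x) b₁ (x) c₁ + a₂ (x) b₂ (x) c₂ then each S_k = c₁[k]·a₁b₁ᵀ + c₂[k]·a₂b₂ᵀ. S₀ and S₁ are linearly independent, so a₁b₁ᵀ and a₂b₂ᵀ must span the same plane of matrices: they are the rank-1 matrices of the form x·S₀ + y·S₁.
The 2×2 minor of x·S₀ + y·S₁ on rows {0,1}, columns {0,1} is 108·x² + 72·xy − 36·y² = 36·(3·x − y)(x + y), vanishing at (x:y) = (1:3) and (1:-1).
M₁ = S₀ + 3·S₁ = [[-12, 8, 12], [-36, 24, 36]] = (-4)·[1, 3][3, -2, -3]ᵀ and M₂ = S₀ − S₁ = [[-36, 36, 0], [36, -36, 0]] = (-36)·[1, -1][1, -1, 0]ᵀ, so take a₁ = [1, 3], b₁ = [3, -2, -3], a₂ = [1, -1], b₂ = [1, -1, 0].
Each slice is an integer combination of E₁ = a₁b₁ᵀ and E₂ = a₂b₂ᵀ: S₀ = −E₁ − 27·E₂, S₁ = −E₁ + 9·E₂, S₂ = 9·E₂; reading off coefficients, c₁ = [-1, -1, 0] and c₂ = [-27, 9, 9].
Hence T = [1, 3] (x) [3, -2, -3] (x) [-1, -1, 0] + [1, -1] (x) [1, -1, 0] (x) [-27, 9, 9], so rank(T) ≤ 2.
These bounds meet, so rank(T) = 2.

2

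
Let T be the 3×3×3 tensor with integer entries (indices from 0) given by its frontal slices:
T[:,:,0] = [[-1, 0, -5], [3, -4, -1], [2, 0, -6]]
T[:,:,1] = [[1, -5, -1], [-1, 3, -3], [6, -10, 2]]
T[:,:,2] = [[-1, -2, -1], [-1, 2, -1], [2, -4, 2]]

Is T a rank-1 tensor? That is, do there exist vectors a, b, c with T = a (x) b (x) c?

No

The mode-2 unfolding of T (rows indexed by j, columns by (i,k) = (0,0), (0,1), (0,2), (1,0), (1,1), (1,2), (2,0), (2,1), (2,2)) is [[-1, 1, -1, 3, -1, -1, 2, 6, 2], [0, -5, -2, -4, 3, 2, 0, -10, -4], [-5, -1, -1, -1, -3, -1, -6, 2, 2]].
There the 3×3 minor on rows j ∈ {0, 1, 2}, columns (i,k) ∈ {(0,0), (0,1), (0,2)} is det [[-1, 1, -1], [0, -5, -2], [-5, -1, -1]] = 32 ≠ 0, so this unfolding has rank ≥ 3; CP rank is at least every unfolding rank, so rank(T) ≥ 3.
In particular rank(T) ≥ 3 > 1, so T is not rank-1.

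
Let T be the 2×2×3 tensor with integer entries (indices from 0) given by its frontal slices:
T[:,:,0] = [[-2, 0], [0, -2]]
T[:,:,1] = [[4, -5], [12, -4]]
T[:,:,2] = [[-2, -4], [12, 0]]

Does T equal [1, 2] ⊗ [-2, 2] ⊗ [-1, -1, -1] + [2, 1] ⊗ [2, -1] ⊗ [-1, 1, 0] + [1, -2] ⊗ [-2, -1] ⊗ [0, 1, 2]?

Reconstruct entry (1,0,0) from the claimed factors: Σₗ aₗ[1]bₗ[0]cₗ[0] = (2)·(-2)·(-1) + (1)·(2)·(-1) + (-2)·(-2)·(0) = 2, but T[1,0,0] = 0. The claim is false.

No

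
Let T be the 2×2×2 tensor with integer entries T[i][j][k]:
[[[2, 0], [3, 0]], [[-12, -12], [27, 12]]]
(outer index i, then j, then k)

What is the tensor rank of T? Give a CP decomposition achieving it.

rank(T) = 2

Lower bound: in the mode-3 unfolding of T (rows indexed by k, columns by (i,j)) the 2×2 minor on rows k ∈ {0, 1}, columns (i,j) ∈ {(0,0), (1,0)} is det [[2, -12], [0, -12]] = -24 ≠ 0, so that unfolding has rank ≥ 2 and hence rank(T) ≥ 2 (CP rank is at least every unfolding rank, though it can be larger).
Upper bound: with S_k = T[:,:,k], the two rank-1 terms a₁b₁ᵀ, a₂b₂ᵀ are the rank-1 members of the pencil x·S₀ + y·S₁.
det(x·S₀ + y·S₁) is 90·x² + 60·xy = 30·(3·x + 2·y)(x), vanishing at (x:y) = (2:-3) and (0:1).
M₁ = 2·S₀ − 3·S₁ = [[4, 6], [12, 18]] = 2·[1, 3][2, 3]ᵀ and M₂ = S₁ = [[0, 0], [-12, 12]] = (-12)·[0, 1][1, -1]ᵀ, so take a₁ = [1, 3], b₁ = [2, 3], a₂ = [0, 1], b₂ = [1, -1].
Each slice is an integer combination of E₁ = a₁b₁ᵀ and E₂ = a₂b₂ᵀ: S₀ = E₁ − 18·E₂, S₁ = −12·E₂; reading off coefficients, c₁ = [1, 0] and c₂ = [-18, -12].
Hence T = [1, 3] ⊗ [2, 3] ⊗ [1, 0] + [0, 1] ⊗ [1, -1] ⊗ [-18, -12], so rank(T) ≤ 2.
These bounds meet, so rank(T) = 2.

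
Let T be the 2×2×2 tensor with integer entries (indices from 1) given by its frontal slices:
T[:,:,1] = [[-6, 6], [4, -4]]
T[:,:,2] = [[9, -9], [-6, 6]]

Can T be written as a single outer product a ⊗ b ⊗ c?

Yes

If T = a ⊗ b ⊗ c then every fibre of T is a multiple of the corresponding factor, so read the factors off the fibres through the nonzero entry T[1,1,1] = -6.
The mode-1 fibre T[:,1,1] = [-6, 4] gives a = [3, -2] (primitive direction); the mode-2 fibre T[1,:,1] = [-6, 6] gives b = [1, -1]; then c[k] = T[1,1,k] / (a[1]·b[1]) = [-6, 9] / 3 = [-2, 3].
Expanding [3, -2] ⊗ [1, -1] ⊗ [-2, 3] reproduces all 8 entries of T, so T = [3, -2] ⊗ [1, -1] ⊗ [-2, 3] and rank(T) ≤ 1.
Equivalently every frontal slice T[:,:,k] is c[k] times the rank-1 matrix [3, -2] ⊗ [1, -1]. So T has rank 1 (it is nonzero).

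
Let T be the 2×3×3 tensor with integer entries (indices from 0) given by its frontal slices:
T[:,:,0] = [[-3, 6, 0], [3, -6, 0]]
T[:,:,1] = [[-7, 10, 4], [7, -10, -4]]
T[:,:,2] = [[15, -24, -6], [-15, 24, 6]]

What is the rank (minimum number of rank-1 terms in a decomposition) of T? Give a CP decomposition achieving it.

Lower bound: the mode-3 unfolding of T (rows indexed by k, columns by (i,j) = (0,0), (0,1), (0,2), (1,0), (1,1), (1,2)) is [[-3, 6, 0, 3, -6, 0], [-7, 10, 4, 7, -10, -4], [15, -24, -6, -15, 24, 6]].
There the 2×2 minor on rows k ∈ {0, 1}, columns (i,j) ∈ {(0,0), (0,1)} is det [[-3, 6], [-7, 10]] = 12 ≠ 0, so this unfolding has rank ≥ 2; CP rank is at least every unfolding rank, so rank(T) ≥ 2. (Flattening ranks never certify an upper bound on CP rank; for that we must actually write T with 2 rank-1 terms.)
Upper bound — finding two terms. Every mode-1 slice of T is a multiple of one matrix: T[i,:,:] = a[i]·M with a = [1, -1] and M = [[-3, -7, 15], [6, 10, -24], [0, 4, -6]] (rows indexed by j, columns by k). So it suffices to write M as a sum of two rank-1 matrices.
The rows of M satisfy (row 1) = −2·(row 0) − (row 2), so splitting by rows, M = [1, -2, 0][-3, -7, 15]ᵀ + [0, -1, 1][0, 4, -6]ᵀ.
Hence T = [1, -1] ⊗ [1, -2, 0] ⊗ [-3, -7, 15] + [1, -1] ⊗ [0, -1, 1] ⊗ [0, 4, -6], so rank(T) ≤ 2.
These bounds meet, so rank(T) = 2.

rank(T) = 2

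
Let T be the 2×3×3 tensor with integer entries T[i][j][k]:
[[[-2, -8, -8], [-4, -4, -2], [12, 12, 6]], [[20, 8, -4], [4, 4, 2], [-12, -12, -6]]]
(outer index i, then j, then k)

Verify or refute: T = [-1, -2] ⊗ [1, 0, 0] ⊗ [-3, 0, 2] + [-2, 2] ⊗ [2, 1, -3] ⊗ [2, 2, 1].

No

Reconstruct entry (0,0,0) from the claimed factors: Σₗ aₗ[0]bₗ[0]cₗ[0] = (-1)·(1)·(-3) + (-2)·(2)·(2) = -5, but T[0,0,0] = -2. The claim is false.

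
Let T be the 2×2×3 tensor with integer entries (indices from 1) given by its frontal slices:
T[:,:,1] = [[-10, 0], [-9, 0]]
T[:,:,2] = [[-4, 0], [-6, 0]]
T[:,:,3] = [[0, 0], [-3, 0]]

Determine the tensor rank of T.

Lower bound: the mode-1 unfolding of T (rows indexed by i, columns by (j,k) = (1,1), (1,2), (1,3), (2,1), (2,2), (2,3)) is [[-10, -4, 0, 0, 0, 0], [-9, -6, -3, 0, 0, 0]].
There the 2×2 minor on rows i ∈ {1, 2}, columns (j,k) ∈ {(1,1), (1,2)} is det [[-10, -4], [-9, -6]] = 24 ≠ 0, so this unfolding has rank ≥ 2; CP rank is at least every unfolding rank, so rank(T) ≥ 2. (This is only a lower bound: in general the CP rank may exceed every unfolding rank, so we still need to exhibit 2 rank-1 terms summing to T.)
Upper bound — finding two terms. Every mode-2 slice of T is a multiple of one matrix: T[:,j,:] = b[j]·M with b = [1, 0] and M = [[-10, -4, 0], [-9, -6, -3]] (rows indexed by i, columns by k). So it suffices to write M as a sum of two rank-1 matrices.
Splitting M by its rows (i = 1, 2), M = [1, 0][-10, -4, 0]ᵀ + [0, 1][-9, -6, -3]ᵀ.
Hence T = [1, 0] ⊗ [1, 0] ⊗ [-10, -4, 0] + [0, 1] ⊗ [1, 0] ⊗ [-9, -6, -3], so rank(T) ≤ 2.
These bounds meet, so rank(T) = 2.
Check entry T[2,2,1] = 0: (0)·(0)·(-10) + (1)·(0)·(-9) = 0.

2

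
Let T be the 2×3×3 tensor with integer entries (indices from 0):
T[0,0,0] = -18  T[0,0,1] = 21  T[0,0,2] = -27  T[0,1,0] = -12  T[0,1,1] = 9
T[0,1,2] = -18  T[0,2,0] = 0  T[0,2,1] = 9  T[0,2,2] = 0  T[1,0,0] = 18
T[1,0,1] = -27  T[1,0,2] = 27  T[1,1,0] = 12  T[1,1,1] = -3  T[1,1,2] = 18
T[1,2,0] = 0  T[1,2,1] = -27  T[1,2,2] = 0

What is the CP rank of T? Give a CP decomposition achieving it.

Lower bound: the mode-2 unfolding of T (rows indexed by j, columns by (i,k) = (0,0), (0,1), (0,2), (1,0), (1,1), (1,2)) is [[-18, 21, -27, 18, -27, 27], [-12, 9, -18, 12, -3, 18], [0, 9, 0, 0, -27, 0]].
There the 2×2 minor on rows j ∈ {0, 1}, columns (i,k) ∈ {(0,0), (0,1)} is det [[-18, 21], [-12, 9]] = 90 ≠ 0, so this unfolding has rank ≥ 2; CP rank is at least every unfolding rank, so rank(T) ≥ 2. (This is only a lower bound: in general the CP rank may exceed every unfolding rank, so we still need to exhibit 2 rank-1 terms summing to T.)
Upper bound — finding two terms. Write S_k = T[:,:,k] for the frontal slices: S₀ = [[-18, -12, 0], [18, 12, 0]], S₁ = [[21, 9, 9], [-27, -3, -27]], S₂ = [[-27, -18, 0], [27, 18, 0]].
If T = a₁ ⊗ b₁ ⊗ c₁ + a₂ ⊗ b₂ ⊗ c₂ then each S_k = c₁[k]·a₁b₁ᵀ + c₂[k]·a₂b₂ᵀ. S₀ and S₁ are linearly independent, so a₁b₁ᵀ and a₂b₂ᵀ must span the same plane of matrices: they are the rank-1 matrices of the form x·S₀ + y·S₁.
The 2×2 minor of x·S₀ + y·S₁ on rows {0,1}, columns {0,1} is −180·xy + 180·y² = (-180)·(x − y)(y), vanishing at (x:y) = (1:1) and (1:0).
M₁ = S₀ + S₁ = [[3, -3, 9], [-9, 9, -27]] = 3·[1, -3][1, -1, 3]ᵀ and M₂ = S₀ = [[-18, -12, 0], [18, 12, 0]] = (-6)·[1, -1][3, 2, 0]ᵀ, so take a₁ = [1, -3], b₁ = [1, -1, 3], a₂ = [1, -1], b₂ = [3, 2, 0].
Each slice is an integer combination of E₁ = a₁b₁ᵀ and E₂ = a₂b₂ᵀ: S₀ = −6·E₂, S₁ = 3·E₁ + 6·E₂, S₂ = −9·E₂; reading off coefficients, c₁ = [0, 3, 0] and c₂ = [-6, 6, -9].
Hence T = [1, -3] ⊗ [1, -1, 3] ⊗ [0, 3, 0] + [1, -1] ⊗ [3, 2, 0] ⊗ [-6, 6, -9], so rank(T) ≤ 2.
These bounds meet, so rank(T) = 2.

rank(T) = 2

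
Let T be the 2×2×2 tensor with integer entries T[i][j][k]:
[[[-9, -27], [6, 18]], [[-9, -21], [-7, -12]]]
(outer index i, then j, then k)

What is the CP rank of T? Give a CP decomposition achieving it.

Lower bound: the mode-3 unfolding of T (rows indexed by k, columns by (i,j) = (0,0), (0,1), (1,0), (1,1)) is [[-9, 6, -9, -7], [-27, 18, -21, -12]].
There the 2×2 minor on rows k ∈ {0, 1}, columns (i,j) ∈ {(0,0), (1,0)} is det [[-9, -9], [-27, -21]] = -54 ≠ 0, so this unfolding has rank ≥ 2; CP rank is at least every unfolding rank, so rank(T) ≥ 2. (Unfolding ranks only ever bound the CP rank from below — rank(T) can be strictly larger than all of them — so the matching upper bound has to come from an explicit 2-term decomposition.)
Upper bound — finding two terms. Write S_k = T[:,:,k] for the frontal slices: S₀ = [[-9, 6], [-9, -7]], S₁ = [[-27, 18], [-21, -12]].
If T = a₁ ⊗ b₁ ⊗ c₁ + a₂ ⊗ b₂ ⊗ c₂ then each S_k = c₁[k]·a₁b₁ᵀ + c₂[k]·a₂b₂ᵀ. S₀ and S₁ are linearly independent, so a₁b₁ᵀ and a₂b₂ᵀ must span the same plane of matrices: they are the rank-1 matrices of the form x·S₀ + y·S₁.
det(x·S₀ + y·S₁) is 117·x² + 585·xy + 702·y² = 117·(x + 3·y)(x + 2·y), vanishing at (x:y) = (3:-1) and (2:-1).
M₁ = 3·S₀ − S₁ = [[0, 0], [-6, -9]] = (-3)·[0, 1][2, 3]ᵀ and M₂ = 2·S₀ − S₁ = [[9, -6], [3, -2]] = [3, 1][3, -2]ᵀ, so take a₁ = [0, 1], b₁ = [2, 3], a₂ = [3, 1], b₂ = [3, -2].
Each slice is an integer combination of E₁ = a₁b₁ᵀ and E₂ = a₂b₂ᵀ: S₀ = −3·E₁ − E₂, S₁ = −6·E₁ − 3·E₂; reading off coefficients, c₁ = [-3, -6] and c₂ = [-1, -3].
Hence T = [0, 1] ⊗ [2, 3] ⊗ [-3, -6] + [3, 1] ⊗ [3, -2] ⊗ [-1, -3], so rank(T) ≤ 2.
These bounds meet, so rank(T) = 2.

rank(T) = 2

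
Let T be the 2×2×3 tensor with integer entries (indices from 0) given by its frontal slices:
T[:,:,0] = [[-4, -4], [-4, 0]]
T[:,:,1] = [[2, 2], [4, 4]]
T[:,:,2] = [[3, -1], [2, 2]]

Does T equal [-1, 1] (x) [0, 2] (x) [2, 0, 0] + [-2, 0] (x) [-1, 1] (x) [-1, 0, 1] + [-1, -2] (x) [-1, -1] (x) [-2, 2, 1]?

Reconstruct entrywise from the claimed factors. For example, T[0,0,0] = -4 and Σₗ aₗ[0]bₗ[0]cₗ[0] = (-1)·(0)·(2) + (-2)·(-1)·(-1) + (-1)·(-1)·(-2) = -4; checking all 12 entries, every one matches. The claim holds.

Yes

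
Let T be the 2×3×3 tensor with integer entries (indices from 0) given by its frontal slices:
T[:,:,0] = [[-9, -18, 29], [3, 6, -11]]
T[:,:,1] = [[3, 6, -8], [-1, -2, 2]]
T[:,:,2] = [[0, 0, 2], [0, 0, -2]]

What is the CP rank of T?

Lower bound: the mode-2 unfolding of T (rows indexed by j, columns by (i,k) = (0,0), (0,1), (0,2), (1,0), (1,1), (1,2)) is [[-9, 3, 0, 3, -1, 0], [-18, 6, 0, 6, -2, 0], [29, -8, 2, -11, 2, -2]].
There the 2×2 minor on rows j ∈ {0, 2}, columns (i,k) ∈ {(0,0), (0,1)} is det [[-9, 3], [29, -8]] = -15 ≠ 0, so this unfolding has rank ≥ 2; CP rank is at least every unfolding rank, so rank(T) ≥ 2. (Flattening ranks never certify an upper bound on CP rank; for that we must actually write T with 2 rank-1 terms.)
Upper bound — finding two terms. Write S_k = T[:,:,k] for the frontal slices: S₀ = [[-9, -18, 29], [3, 6, -11]], S₁ = [[3, 6, -8], [-1, -2, 2]], S₂ = [[0, 0, 2], [0, 0, -2]].
If T = a₁ ∘ b₁ ∘ c₁ + a₂ ∘ b₂ ∘ c₂ then each S_k = c₁[k]·a₁b₁ᵀ + c₂[k]·a₂b₂ᵀ. S₀ and S₁ are linearly independent, so a₁b₁ᵀ and a₂b₂ᵀ must span the same plane of matrices: they are the rank-1 matrices of the form x·S₀ + y·S₁.
The 2×2 minor of x·S₀ + y·S₁ on rows {0,1}, columns {0,2} is 12·x² + 2·xy − 2·y² = 2·(3·x − y)(2·x + y), vanishing at (x:y) = (1:3) and (1:-2).
M₁ = S₀ + 3·S₁ = [[0, 0, 5], [0, 0, -5]] = 5·[1, -1][0, 0, 1]ᵀ and M₂ = S₀ − 2·S₁ = [[-15, -30, 45], [5, 10, -15]] = (-5)·[3, -1][1, 2, -3]ᵀ, so take a₁ = [1, -1], b₁ = [0, 0, 1], a₂ = [3, -1], b₂ = [1, 2, -3].
Each slice is an integer combination of E₁ = a₁b₁ᵀ and E₂ = a₂b₂ᵀ: S₀ = 2·E₁ − 3·E₂, S₁ = E₁ + E₂, S₂ = 2·E₁; reading off coefficients, c₁ = [2, 1, 2] and c₂ = [-3, 1, 0].
Hence T = [1, -1] ∘ [0, 0, 1] ∘ [2, 1, 2] + [3, -1] ∘ [1, 2, -3] ∘ [-3, 1, 0], so rank(T) ≤ 2.
These bounds meet, so rank(T) = 2.

2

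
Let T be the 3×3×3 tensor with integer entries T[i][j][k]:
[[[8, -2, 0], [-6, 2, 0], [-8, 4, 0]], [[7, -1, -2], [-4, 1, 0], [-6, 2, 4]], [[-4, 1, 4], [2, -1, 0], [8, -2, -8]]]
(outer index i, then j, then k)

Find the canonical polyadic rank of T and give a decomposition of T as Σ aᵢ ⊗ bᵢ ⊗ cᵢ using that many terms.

rank(T) = 3

Lower bound: in the mode-1 unfolding of T (rows indexed by i, columns by (j,k)) the 3×3 minor on rows i ∈ {0, 1, 2}, columns (j,k) ∈ {(0,0), (0,1), (0,2)} is det [[8, -2, 0], [7, -1, -2], [-4, 1, 4]] = 24 ≠ 0, so that unfolding has rank ≥ 3 and hence rank(T) ≥ 3 (CP rank is at least every unfolding rank, though it can be larger).
Upper bound: T is a sum of 3 rank-1 terms, T = [0, 1, -2] ⊗ [1, 0, -2] ⊗ [1, 0, -2] + [1, 1, 0] ⊗ [2, -1, 0] ⊗ [2, 0, 0] + [2, 1, -1] ⊗ [1, -1, -2] ⊗ [2, -1, 0] (one valid choice — decompositions are not unique — normalised so each a, b is primitive with positive first nonzero entry; check it by expanding all entries), so rank(T) ≤ 3.
These bounds meet, so rank(T) = 3.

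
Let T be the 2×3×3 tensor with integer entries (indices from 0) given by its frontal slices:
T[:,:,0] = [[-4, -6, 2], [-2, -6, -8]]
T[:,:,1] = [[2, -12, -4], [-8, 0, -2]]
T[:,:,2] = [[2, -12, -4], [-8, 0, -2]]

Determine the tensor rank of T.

3

Lower bound: the mode-2 unfolding of T (rows indexed by j, columns by (i,k) = (0,0), (0,1), (0,2), (1,0), (1,1), (1,2)) is [[-4, 2, 2, -2, -8, -8], [-6, -12, -12, -6, 0, 0], [2, -4, -4, -8, -2, -2]].
There the 3×3 minor on rows j ∈ {0, 1, 2}, columns (i,k) ∈ {(0,0), (0,1), (1,0)} is det [[-4, 2, -2], [-6, -12, -6], [2, -4, -8]] = -504 ≠ 0, so this unfolding has rank ≥ 3; CP rank is at least every unfolding rank, so rank(T) ≥ 3. (Unfolding ranks only ever bound the CP rank from below — rank(T) can be strictly larger than all of them — so the matching upper bound has to come from an explicit 3-term decomposition.)
Upper bound: T is a sum of 3 rank-1 terms, T = [1, -1] ⊗ [1, -1, -1] ⊗ [-2, 4, 4] + [1, -1] ⊗ [1, 0, 2] ⊗ [2, 2, 2] + [2, 1] ⊗ [1, 2, 1] ⊗ [-2, -2, -2] (one valid choice — decompositions are not unique — normalised so each a, b is primitive with positive first nonzero entry; check it by expanding all entries), so rank(T) ≤ 3.
These bounds meet, so rank(T) = 3.
Check entry T[0,2,1] = -4: (1)·(-1)·(4) + (1)·(2)·(2) + (2)·(1)·(-2) = -4.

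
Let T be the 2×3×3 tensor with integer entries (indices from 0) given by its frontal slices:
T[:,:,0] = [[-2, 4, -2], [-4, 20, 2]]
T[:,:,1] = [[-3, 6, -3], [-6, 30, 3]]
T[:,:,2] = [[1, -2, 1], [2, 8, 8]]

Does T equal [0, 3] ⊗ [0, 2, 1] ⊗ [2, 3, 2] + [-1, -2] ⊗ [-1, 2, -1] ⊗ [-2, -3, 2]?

No

Reconstruct entry (0,0,2) from the claimed factors: Σₗ aₗ[0]bₗ[0]cₗ[2] = (0)·(0)·(2) + (-1)·(-1)·(2) = 2, but T[0,0,2] = 1. The claim is false.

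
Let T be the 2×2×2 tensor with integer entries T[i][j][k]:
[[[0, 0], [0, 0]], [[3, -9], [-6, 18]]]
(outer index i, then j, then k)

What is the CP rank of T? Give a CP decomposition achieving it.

rank(T) = 1

Lower bound: T ≠ 0 (e.g. T[1,0,0] = 3), so rank(T) ≥ 1.
Upper bound: if T = a ⊗ b ⊗ c then every fibre of T is a multiple of the corresponding factor, so read the factors off the fibres through the nonzero entry T[1,0,0] = 3.
The mode-1 fibre T[:,0,0] = [0, 3] gives a = [0, 1] (primitive direction); the mode-2 fibre T[1,:,0] = [3, -6] gives b = [1, -2]; then c[k] = T[1,0,k] / (a[1]·b[0]) = [3, -9] / 1 = [3, -9].
Expanding [0, 1] ⊗ [1, -2] ⊗ [3, -9] reproduces all 8 entries of T, so T = [0, 1] ⊗ [1, -2] ⊗ [3, -9] and rank(T) ≤ 1.
These bounds meet, so rank(T) = 1.
Check entry T[1,1,1] = 18: (1)·(-2)·(-9) = 18.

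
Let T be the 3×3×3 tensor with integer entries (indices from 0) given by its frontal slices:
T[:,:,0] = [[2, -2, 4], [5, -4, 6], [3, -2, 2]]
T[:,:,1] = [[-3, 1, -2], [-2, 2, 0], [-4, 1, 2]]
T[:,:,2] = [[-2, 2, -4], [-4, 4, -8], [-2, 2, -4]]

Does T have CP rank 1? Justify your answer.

The mode-3 unfolding of T (rows indexed by k, columns by (i,j) = (0,0), (0,1), (0,2), (1,0), (1,1), (1,2), (2,0), (2,1), (2,2)) is [[2, -2, 4, 5, -4, 6, 3, -2, 2], [-3, 1, -2, -2, 2, 0, -4, 1, 2], [-2, 2, -4, -4, 4, -8, -2, 2, -4]].
There the 3×3 minor on rows k ∈ {0, 1, 2}, columns (i,j) ∈ {(0,0), (0,1), (1,0)} is det [[2, -2, 5], [-3, 1, -2], [-2, 2, -4]] = -4 ≠ 0, so this unfolding has rank ≥ 3; CP rank is at least every unfolding rank, so rank(T) ≥ 3.
In particular rank(T) ≥ 3 > 1, so T is not rank-1.

No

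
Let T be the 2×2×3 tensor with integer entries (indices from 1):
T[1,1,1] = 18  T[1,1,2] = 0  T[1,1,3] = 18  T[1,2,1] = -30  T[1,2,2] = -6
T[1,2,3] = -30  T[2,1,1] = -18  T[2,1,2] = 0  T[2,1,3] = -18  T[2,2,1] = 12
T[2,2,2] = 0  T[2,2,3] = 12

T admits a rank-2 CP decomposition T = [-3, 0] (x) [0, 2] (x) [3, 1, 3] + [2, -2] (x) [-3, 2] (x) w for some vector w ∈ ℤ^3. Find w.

w = [-3, 0, -3]

Subtract the known terms from T to get the rank-1 residual R = [2, -2] (x) [-3, 2] (x) w, so R[i,j,k] = a[i]·b[j]·w[k]. Pick indices with nonzero a[1]·b[1] = (2)·(-3) = -6. Only the fibre through (1,1,·) is needed: R[1,1,:] = T[1,1,:] − Σₗ aₗ[1]bₗ[1]cₗ = [18, 0, 18] − (-3)·(0)·[3, 1, 3] = [18, 0, 18]. Then w[k] = R[1,1,k] / -6 for each k, giving w = [18, 0, 18] / -6 = [-3, 0, -3].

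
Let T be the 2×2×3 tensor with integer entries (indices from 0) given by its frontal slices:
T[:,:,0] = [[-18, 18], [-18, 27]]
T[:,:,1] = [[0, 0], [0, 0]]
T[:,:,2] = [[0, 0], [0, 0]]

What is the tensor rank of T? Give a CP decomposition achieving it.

rank(T) = 2

Lower bound: in the mode-1 unfolding of T (rows indexed by i, columns by (j,k)) the 2×2 minor on rows i ∈ {0, 1}, columns (j,k) ∈ {(0,0), (1,0)} is det [[-18, 18], [-18, 27]] = -162 ≠ 0, so that unfolding has rank ≥ 2 and hence rank(T) ≥ 2 (CP rank is at least every unfolding rank, though it can be larger).
Upper bound: T[:,:,k] = c[k]·M for every slice, with c = (1, 0, 0) and M = [[-18, 18], [-18, 27]] (rows i, columns j).
Splitting M by its rows (i = 0, 1), M = (1, 0)(-18, 18)ᵀ + (0, 1)(-18, 27)ᵀ.
Hence T = (1, 0) ∘ (-18, 18) ∘ (1, 0, 0) + (0, 1) ∘ (-18, 27) ∘ (1, 0, 0), so rank(T) ≤ 2.
These bounds meet, so rank(T) = 2.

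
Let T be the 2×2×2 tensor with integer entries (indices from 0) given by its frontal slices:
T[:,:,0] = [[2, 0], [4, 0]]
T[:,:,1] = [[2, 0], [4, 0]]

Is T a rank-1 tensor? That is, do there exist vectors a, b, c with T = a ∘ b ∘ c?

The mode-1 fibre T[:,0,0] = [2, 4] gives a = [1, 2] (primitive direction); the mode-2 fibre T[0,:,0] = [2, 0] gives b = [1, 0]; then c[k] = T[0,0,k] / (a[0]·b[0]) = [2, 2] / 1 = [2, 2].
Expanding [1, 2] ∘ [1, 0] ∘ [2, 2] reproduces all 8 entries of T, so T = [1, 2] ∘ [1, 0] ∘ [2, 2] and rank(T) ≤ 1.
Equivalently every frontal slice T[:,:,k] is c[k] times the rank-1 matrix [1, 2] ∘ [1, 0]. So T has rank 1 (it is nonzero).

Yes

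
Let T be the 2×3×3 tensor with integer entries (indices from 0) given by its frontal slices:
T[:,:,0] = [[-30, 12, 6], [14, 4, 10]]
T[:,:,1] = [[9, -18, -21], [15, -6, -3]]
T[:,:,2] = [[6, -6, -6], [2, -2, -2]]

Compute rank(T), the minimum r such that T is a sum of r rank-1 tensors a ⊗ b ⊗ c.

2

Lower bound: the mode-1 unfolding of T (rows indexed by i, columns by (j,k) = (0,0), (0,1), (0,2), (1,0), (1,1), (1,2), (2,0), (2,1), (2,2)) is [[-30, 9, 6, 12, -18, -6, 6, -21, -6], [14, 15, 2, 4, -6, -2, 10, -3, -2]].
There the 2×2 minor on rows i ∈ {0, 1}, columns (j,k) ∈ {(0,0), (0,1)} is det [[-30, 9], [14, 15]] = -576 ≠ 0, so this unfolding has rank ≥ 2; CP rank is at least every unfolding rank, so rank(T) ≥ 2. (Unfolding ranks only ever bound the CP rank from below — rank(T) can be strictly larger than all of them — so the matching upper bound has to come from an explicit 2-term decomposition.)
Upper bound — finding two terms. Write S_k = T[:,:,k] for the frontal slices: S₀ = [[-30, 12, 6], [14, 4, 10]], S₁ = [[9, -18, -21], [15, -6, -3]], S₂ = [[6, -6, -6], [2, -2, -2]].
If T = a₁ ⊗ b₁ ⊗ c₁ + a₂ ⊗ b₂ ⊗ c₂ then each S_k = c₁[k]·a₁b₁ᵀ + c₂[k]·a₂b₂ᵀ. S₀ and S₁ are linearly independent, so a₁b₁ᵀ and a₂b₂ᵀ must span the same plane of matrices: they are the rank-1 matrices of the form x·S₀ + y·S₁.
The 2×2 minor of x·S₀ + y·S₁ on rows {0,1}, columns {0,1} is −288·x² + 288·xy + 216·y² = (-72)·(2·x − 3·y)(2·x + y), vanishing at (x:y) = (3:2) and (1:-2).
M₁ = 3·S₀ + 2·S₁ = [[-72, 0, -24], [72, 0, 24]] = (-24)·[1, -1][3, 0, 1]ᵀ and M₂ = S₀ − 2·S₁ = [[-48, 48, 48], [-16, 16, 16]] = (-16)·[3, 1][1, -1, -1]ᵀ, so take a₁ = [1, -1], b₁ = [3, 0, 1], a₂ = [3, 1], b₂ = [1, -1, -1].
Each slice is an integer combination of E₁ = a₁b₁ᵀ and E₂ = a₂b₂ᵀ: S₀ = −6·E₁ − 4·E₂, S₁ = −3·E₁ + 6·E₂, S₂ = 2·E₂; reading off coefficients, c₁ = [-6, -3, 0] and c₂ = [-4, 6, 2].
Hence T = [1, -1] ⊗ [3, 0, 1] ⊗ [-6, -3, 0] + [3, 1] ⊗ [1, -1, -1] ⊗ [-4, 6, 2], so rank(T) ≤ 2.
These bounds meet, so rank(T) = 2.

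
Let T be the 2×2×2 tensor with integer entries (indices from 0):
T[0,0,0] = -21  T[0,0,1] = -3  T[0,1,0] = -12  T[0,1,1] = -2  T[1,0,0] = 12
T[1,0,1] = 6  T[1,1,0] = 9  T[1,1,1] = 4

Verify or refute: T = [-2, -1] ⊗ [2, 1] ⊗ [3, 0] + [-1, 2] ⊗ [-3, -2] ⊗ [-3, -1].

Reconstruct entrywise from the claimed factors. For example, T[0,1,1] = -2 and Σₗ aₗ[0]bₗ[1]cₗ[1] = (-2)·(1)·(0) + (-1)·(-2)·(-1) = -2; checking all 8 entries, every one matches. The claim holds.

Yes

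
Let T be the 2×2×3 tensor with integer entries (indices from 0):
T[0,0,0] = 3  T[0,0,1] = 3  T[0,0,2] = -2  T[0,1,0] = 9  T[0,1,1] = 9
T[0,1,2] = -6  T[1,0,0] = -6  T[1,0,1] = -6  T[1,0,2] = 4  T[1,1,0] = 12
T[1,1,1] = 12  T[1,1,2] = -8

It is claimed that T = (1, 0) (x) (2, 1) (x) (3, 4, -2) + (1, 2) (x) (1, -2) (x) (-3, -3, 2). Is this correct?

Reconstruct entry (0,0,1) from the claimed factors: Σₗ aₗ[0]bₗ[0]cₗ[1] = (1)·(2)·(4) + (1)·(1)·(-3) = 5, but T[0,0,1] = 3. The claim is false.

No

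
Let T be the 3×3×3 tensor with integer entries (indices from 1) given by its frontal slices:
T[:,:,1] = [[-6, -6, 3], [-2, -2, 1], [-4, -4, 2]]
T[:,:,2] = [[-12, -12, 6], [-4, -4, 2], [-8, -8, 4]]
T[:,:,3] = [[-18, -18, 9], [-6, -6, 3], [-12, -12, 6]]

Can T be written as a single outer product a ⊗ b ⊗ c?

If T = a ⊗ b ⊗ c then every fibre of T is a multiple of the corresponding factor, so read the factors off the fibres through the nonzero entry T[1,1,1] = -6.
The mode-1 fibre T[:,1,1] = [-6, -2, -4] gives a = (3, 1, 2) (primitive direction); the mode-2 fibre T[1,:,1] = [-6, -6, 3] gives b = (2, 2, -1); then c[k] = T[1,1,k] / (a[1]·b[1]) = [-6, -12, -18] / 6 = (-1, -2, -3).
Expanding (3, 1, 2) ⊗ (2, 2, -1) ⊗ (-1, -2, -3) reproduces all 27 entries of T, so T = (3, 1, 2) ⊗ (2, 2, -1) ⊗ (-1, -2, -3) and rank(T) ≤ 1.
Equivalently every frontal slice T[:,:,k] is c[k] times the rank-1 matrix (3, 1, 2) ⊗ (2, 2, -1). So T has rank 1 (it is nonzero).

Yes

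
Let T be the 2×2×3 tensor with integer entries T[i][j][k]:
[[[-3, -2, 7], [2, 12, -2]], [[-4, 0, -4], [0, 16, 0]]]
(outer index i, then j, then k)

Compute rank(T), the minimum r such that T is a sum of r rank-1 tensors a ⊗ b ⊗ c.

3

Lower bound: the mode-3 unfolding of T (rows indexed by k, columns by (i,j) = (0,0), (0,1), (1,0), (1,1)) is [[-3, 2, -4, 0], [-2, 12, 0, 16], [7, -2, -4, 0]].
There the 3×3 minor on rows k ∈ {0, 1, 2}, columns (i,j) ∈ {(0,0), (0,1), (1,0)} is det [[-3, 2, -4], [-2, 12, 0], [7, -2, -4]] = 448 ≠ 0, so this unfolding has rank ≥ 3; CP rank is at least every unfolding rank, so rank(T) ≥ 3. (Unfolding ranks only ever bound the CP rank from below — rank(T) can be strictly larger than all of them — so the matching upper bound has to come from an explicit 3-term decomposition.)
Upper bound: T is a sum of 3 rank-1 terms, T = (1, -2) ⊗ (1, 0) ⊗ (0, 0, 4) + (1, 1) ⊗ (1, -2) ⊗ (-2, -4, 2) + (1, 2) ⊗ (1, 2) ⊗ (-1, 2, 1) (written with every a and b primitive with positive leading entry and the scale carried by c; CP decompositions are not unique, and this one is verified by expanding entrywise), so rank(T) ≤ 3.
These bounds meet, so rank(T) = 3.
Check entry T[1,0,0] = -4: (-2)·(1)·(0) + (1)·(1)·(-2) + (2)·(1)·(-1) = -4.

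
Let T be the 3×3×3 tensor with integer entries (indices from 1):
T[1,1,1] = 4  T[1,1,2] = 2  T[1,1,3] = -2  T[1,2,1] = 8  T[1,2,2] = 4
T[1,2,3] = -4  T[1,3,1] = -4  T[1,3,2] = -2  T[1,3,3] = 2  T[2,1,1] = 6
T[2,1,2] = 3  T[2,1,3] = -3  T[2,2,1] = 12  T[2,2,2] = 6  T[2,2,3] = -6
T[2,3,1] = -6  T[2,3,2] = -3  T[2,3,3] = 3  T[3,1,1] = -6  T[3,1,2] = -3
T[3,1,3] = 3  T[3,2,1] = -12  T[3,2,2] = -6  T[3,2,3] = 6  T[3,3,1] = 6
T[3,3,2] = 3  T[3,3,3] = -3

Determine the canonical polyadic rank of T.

1

Lower bound: T ≠ 0 (e.g. T[1,1,1] = 4), so rank(T) ≥ 1.
Upper bound: if T = a (x) b (x) c then every fibre of T is a multiple of the corresponding factor, so read the factors off the fibres through the nonzero entry T[1,1,1] = 4.
The mode-1 fibre T[:,1,1] = [4, 6, -6] gives a = (2, 3, -3) (primitive direction); the mode-2 fibre T[1,:,1] = [4, 8, -4] gives b = (1, 2, -1); then c[k] = T[1,1,k] / (a[1]·b[1]) = [4, 2, -2] / 2 = (2, 1, -1).
Expanding (2, 3, -3) (x) (1, 2, -1) (x) (2, 1, -1) reproduces all 27 entries of T, so T = (2, 3, -3) (x) (1, 2, -1) (x) (2, 1, -1) and rank(T) ≤ 1.
These bounds meet, so rank(T) = 1.
Check entry T[2,1,1] = 6: (3)·(1)·(2) = 6.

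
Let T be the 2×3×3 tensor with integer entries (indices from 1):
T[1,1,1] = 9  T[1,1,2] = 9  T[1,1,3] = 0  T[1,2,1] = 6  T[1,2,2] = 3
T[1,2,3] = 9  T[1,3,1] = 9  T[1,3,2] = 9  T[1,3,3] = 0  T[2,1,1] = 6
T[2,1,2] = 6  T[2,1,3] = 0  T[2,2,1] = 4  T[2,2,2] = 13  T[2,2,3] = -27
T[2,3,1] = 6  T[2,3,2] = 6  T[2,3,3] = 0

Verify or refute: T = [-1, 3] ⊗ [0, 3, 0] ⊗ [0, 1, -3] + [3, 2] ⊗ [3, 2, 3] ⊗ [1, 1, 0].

Reconstruct entrywise from the claimed factors. For example, T[1,2,3] = 9 and Σₗ aₗ[1]bₗ[2]cₗ[3] = (-1)·(3)·(-3) + (3)·(2)·(0) = 9; checking all 18 entries, every one matches. The claim holds.

Yes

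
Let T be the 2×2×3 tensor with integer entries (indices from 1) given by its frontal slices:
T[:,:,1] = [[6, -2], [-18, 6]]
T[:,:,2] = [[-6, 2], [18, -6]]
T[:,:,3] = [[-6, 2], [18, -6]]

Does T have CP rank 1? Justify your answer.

Yes

If T = a ⊗ b ⊗ c then every fibre of T is a multiple of the corresponding factor, so read the factors off the fibres through the nonzero entry T[1,1,1] = 6.
The mode-1 fibre T[:,1,1] = [6, -18] gives a = [1, -3] (primitive direction); the mode-2 fibre T[1,:,1] = [6, -2] gives b = [3, -1]; then c[k] = T[1,1,k] / (a[1]·b[1]) = [6, -6, -6] / 3 = [2, -2, -2].
Expanding [1, -3] ⊗ [3, -1] ⊗ [2, -2, -2] reproduces all 12 entries of T, so T = [1, -3] ⊗ [3, -1] ⊗ [2, -2, -2] and rank(T) ≤ 1.
Equivalently every frontal slice T[:,:,k] is c[k] times the rank-1 matrix [1, -3] ⊗ [3, -1]. So T has rank 1 (it is nonzero).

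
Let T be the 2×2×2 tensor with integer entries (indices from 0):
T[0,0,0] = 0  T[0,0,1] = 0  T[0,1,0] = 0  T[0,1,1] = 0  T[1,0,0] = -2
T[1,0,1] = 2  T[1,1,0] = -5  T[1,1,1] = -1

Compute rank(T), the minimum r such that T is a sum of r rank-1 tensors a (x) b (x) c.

Lower bound: the mode-3 unfolding of T (rows indexed by k, columns by (i,j) = (0,0), (0,1), (1,0), (1,1)) is [[0, 0, -2, -5], [0, 0, 2, -1]].
There the 2×2 minor on rows k ∈ {0, 1}, columns (i,j) ∈ {(1,0), (1,1)} is det [[-2, -5], [2, -1]] = 12 ≠ 0, so this unfolding has rank ≥ 2; CP rank is at least every unfolding rank, so rank(T) ≥ 2. (Flattening ranks never certify an upper bound on CP rank; for that we must actually write T with 2 rank-1 terms.)
Upper bound — finding two terms. Every mode-1 slice of T is a multiple of one matrix: T[i,:,:] = a[i]·M with a = [0, 1] and M = [[-2, 2], [-5, -1]] (rows indexed by j, columns by k). So it suffices to write M as a sum of two rank-1 matrices.
Splitting M by its rows (j = 0, 1), M = [1, 0][-2, 2]ᵀ + [0, 1][-5, -1]ᵀ.
Hence T = [0, 1] (x) [1, 0] (x) [-2, 2] + [0, 1] (x) [0, 1] (x) [-5, -1], so rank(T) ≤ 2.
These bounds meet, so rank(T) = 2.

2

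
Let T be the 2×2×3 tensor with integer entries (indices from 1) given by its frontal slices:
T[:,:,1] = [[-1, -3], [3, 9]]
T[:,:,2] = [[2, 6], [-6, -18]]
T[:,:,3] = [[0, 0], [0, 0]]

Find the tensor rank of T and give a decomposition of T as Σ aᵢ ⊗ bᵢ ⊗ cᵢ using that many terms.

rank(T) = 1

Lower bound: T ≠ 0 (e.g. T[1,1,1] = -1), so rank(T) ≥ 1.
Upper bound: if T = a ⊗ b ⊗ c then every fibre of T is a multiple of the corresponding factor, so read the factors off the fibres through the nonzero entry T[1,1,1] = -1.
The mode-1 fibre T[:,1,1] = [-1, 3] gives a = [1, -3] (primitive direction); the mode-2 fibre T[1,:,1] = [-1, -3] gives b = [1, 3]; then c[k] = T[1,1,k] / (a[1]·b[1]) = [-1, 2, 0] / 1 = [-1, 2, 0].
Expanding [1, -3] ⊗ [1, 3] ⊗ [-1, 2, 0] reproduces all 12 entries of T, so T = [1, -3] ⊗ [1, 3] ⊗ [-1, 2, 0] and rank(T) ≤ 1.
These bounds meet, so rank(T) = 1.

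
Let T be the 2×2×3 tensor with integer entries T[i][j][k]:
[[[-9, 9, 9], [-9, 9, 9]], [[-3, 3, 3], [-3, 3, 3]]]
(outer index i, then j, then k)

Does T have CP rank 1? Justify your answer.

If T = a ⊗ b ⊗ c then every fibre of T is a multiple of the corresponding factor, so read the factors off the fibres through the nonzero entry T[0,0,0] = -9.
The mode-1 fibre T[:,0,0] = [-9, -3] gives a = (3, 1) (primitive direction); the mode-2 fibre T[0,:,0] = [-9, -9] gives b = (1, 1); then c[k] = T[0,0,k] / (a[0]·b[0]) = [-9, 9, 9] / 3 = (-3, 3, 3).
Expanding (3, 1) ⊗ (1, 1) ⊗ (-3, 3, 3) reproduces all 12 entries of T, so T = (3, 1) ⊗ (1, 1) ⊗ (-3, 3, 3) and rank(T) ≤ 1.
Equivalently every frontal slice T[:,:,k] is c[k] times the rank-1 matrix (3, 1) ⊗ (1, 1). So T has rank 1 (it is nonzero).

Yes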